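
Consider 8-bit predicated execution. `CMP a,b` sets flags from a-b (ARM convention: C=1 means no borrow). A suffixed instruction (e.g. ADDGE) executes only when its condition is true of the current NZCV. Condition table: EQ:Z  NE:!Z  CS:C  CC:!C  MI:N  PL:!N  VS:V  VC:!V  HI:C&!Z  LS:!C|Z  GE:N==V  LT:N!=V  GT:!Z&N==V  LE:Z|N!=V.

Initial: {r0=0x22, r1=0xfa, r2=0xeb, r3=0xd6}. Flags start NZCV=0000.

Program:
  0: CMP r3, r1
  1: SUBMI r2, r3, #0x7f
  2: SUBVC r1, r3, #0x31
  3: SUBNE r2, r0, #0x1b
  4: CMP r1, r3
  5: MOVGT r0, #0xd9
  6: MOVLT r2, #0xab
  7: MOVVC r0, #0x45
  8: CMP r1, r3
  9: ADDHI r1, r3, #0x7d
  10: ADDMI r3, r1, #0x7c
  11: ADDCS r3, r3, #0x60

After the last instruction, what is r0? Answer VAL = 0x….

0: ✓ CMP  NZCV=1000
1: ✓ SUBMI  r2←0x57
2: ✓ SUBVC  r1←0xa5
3: ✓ SUBNE  r2←0x07
4: ✓ CMP  NZCV=1000
5: · MOVGT
6: ✓ MOVLT  r2←0xab
7: ✓ MOVVC  r0←0x45
8: ✓ CMP  NZCV=1000
9: · ADDHI
10: ✓ ADDMI  r3←0x21
11: · ADDCS

VAL = 0x45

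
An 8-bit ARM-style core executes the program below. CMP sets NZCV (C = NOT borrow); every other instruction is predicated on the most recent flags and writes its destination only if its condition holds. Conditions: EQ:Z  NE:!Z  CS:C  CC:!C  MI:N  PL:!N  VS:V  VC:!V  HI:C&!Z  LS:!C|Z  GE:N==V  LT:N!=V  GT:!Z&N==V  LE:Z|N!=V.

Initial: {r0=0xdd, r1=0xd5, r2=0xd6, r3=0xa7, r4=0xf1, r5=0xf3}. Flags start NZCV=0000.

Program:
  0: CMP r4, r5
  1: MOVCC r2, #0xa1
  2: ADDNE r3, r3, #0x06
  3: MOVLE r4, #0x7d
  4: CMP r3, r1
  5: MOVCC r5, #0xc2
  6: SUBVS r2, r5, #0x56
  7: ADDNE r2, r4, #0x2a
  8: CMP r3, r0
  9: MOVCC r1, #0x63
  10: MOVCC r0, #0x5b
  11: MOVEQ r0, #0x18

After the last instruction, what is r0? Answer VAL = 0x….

0: ✓ CMP  NZCV=1000
1: ✓ MOVCC  r2←0xa1
2: ✓ ADDNE  r3←0xad
3: ✓ MOVLE  r4←0x7d
4: ✓ CMP  NZCV=1000
5: ✓ MOVCC  r5←0xc2
6: · SUBVS
7: ✓ ADDNE  r2←0xa7
8: ✓ CMP  NZCV=1000
9: ✓ MOVCC  r1←0x63
10: ✓ MOVCC  r0←0x5b
11: · MOVEQ

VAL = 0x5b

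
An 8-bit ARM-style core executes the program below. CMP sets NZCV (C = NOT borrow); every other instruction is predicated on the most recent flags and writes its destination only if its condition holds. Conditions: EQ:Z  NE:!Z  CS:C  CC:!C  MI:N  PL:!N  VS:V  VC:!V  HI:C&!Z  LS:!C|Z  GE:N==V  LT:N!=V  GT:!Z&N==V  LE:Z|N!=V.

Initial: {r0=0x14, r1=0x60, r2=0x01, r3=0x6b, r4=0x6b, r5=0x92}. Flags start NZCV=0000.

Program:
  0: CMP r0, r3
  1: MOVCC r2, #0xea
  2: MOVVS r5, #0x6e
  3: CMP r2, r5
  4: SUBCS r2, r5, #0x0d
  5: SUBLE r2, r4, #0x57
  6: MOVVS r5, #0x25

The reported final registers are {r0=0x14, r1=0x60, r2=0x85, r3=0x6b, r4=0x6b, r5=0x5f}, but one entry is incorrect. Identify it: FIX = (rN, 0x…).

[0] flags=1000 → (cmp)
[1] flags=1000 CC?T → r2=0xea
[2] flags=1000 VS?F → skip
[3] flags=0010 → (cmp)
[4] flags=0010 CS?T → r2=0x85
[5] flags=0010 LE?F → skip
[6] flags=0010 VS?F → skip

FIX = (r5, 0x92)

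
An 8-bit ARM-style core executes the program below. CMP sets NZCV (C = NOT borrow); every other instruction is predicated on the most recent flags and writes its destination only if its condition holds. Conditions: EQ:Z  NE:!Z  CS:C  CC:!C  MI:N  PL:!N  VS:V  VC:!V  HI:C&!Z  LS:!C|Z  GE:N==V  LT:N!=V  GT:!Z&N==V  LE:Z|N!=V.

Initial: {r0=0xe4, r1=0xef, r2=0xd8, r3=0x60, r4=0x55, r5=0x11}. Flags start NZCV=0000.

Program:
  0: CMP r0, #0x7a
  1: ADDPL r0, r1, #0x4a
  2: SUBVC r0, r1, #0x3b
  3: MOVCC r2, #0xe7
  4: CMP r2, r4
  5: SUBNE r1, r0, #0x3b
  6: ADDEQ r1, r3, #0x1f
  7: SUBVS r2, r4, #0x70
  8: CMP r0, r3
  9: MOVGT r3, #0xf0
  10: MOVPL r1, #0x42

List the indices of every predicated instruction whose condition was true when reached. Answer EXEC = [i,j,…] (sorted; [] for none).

EXEC = [1,5]

[0] flags=0011 → (cmp)
[1] flags=0011 PL?T → r0=0x39
[2] flags=0011 VC?F → skip
[3] flags=0011 CC?F → skip
[4] flags=1010 → (cmp)
[5] flags=1010 NE?T → r1=0xfe
[6] flags=1010 EQ?F → skip
[7] flags=1010 VS?F → skip
[8] flags=1000 → (cmp)
[9] flags=1000 GT?F → skip
[10] flags=1000 PL?F → skip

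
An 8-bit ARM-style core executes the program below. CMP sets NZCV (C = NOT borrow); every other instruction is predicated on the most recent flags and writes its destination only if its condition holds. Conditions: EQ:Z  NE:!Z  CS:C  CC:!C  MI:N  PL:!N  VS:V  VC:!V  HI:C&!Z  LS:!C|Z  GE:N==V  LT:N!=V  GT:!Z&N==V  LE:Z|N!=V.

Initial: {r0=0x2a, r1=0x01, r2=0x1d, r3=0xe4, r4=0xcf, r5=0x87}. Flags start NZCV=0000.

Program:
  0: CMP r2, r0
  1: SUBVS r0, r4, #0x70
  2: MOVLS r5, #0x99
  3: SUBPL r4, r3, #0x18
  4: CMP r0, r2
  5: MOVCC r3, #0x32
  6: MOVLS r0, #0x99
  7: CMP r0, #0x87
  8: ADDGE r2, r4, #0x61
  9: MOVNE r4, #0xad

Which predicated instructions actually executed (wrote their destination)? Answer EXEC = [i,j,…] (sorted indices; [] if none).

EXEC = [2,8,9]

0: ✓ CMP  NZCV=1000
1: · SUBVS
2: ✓ MOVLS  r5←0x99
3: · SUBPL
4: ✓ CMP  NZCV=0010
5: · MOVCC
6: · MOVLS
7: ✓ CMP  NZCV=1001
8: ✓ ADDGE  r2←0x30
9: ✓ MOVNE  r4←0xad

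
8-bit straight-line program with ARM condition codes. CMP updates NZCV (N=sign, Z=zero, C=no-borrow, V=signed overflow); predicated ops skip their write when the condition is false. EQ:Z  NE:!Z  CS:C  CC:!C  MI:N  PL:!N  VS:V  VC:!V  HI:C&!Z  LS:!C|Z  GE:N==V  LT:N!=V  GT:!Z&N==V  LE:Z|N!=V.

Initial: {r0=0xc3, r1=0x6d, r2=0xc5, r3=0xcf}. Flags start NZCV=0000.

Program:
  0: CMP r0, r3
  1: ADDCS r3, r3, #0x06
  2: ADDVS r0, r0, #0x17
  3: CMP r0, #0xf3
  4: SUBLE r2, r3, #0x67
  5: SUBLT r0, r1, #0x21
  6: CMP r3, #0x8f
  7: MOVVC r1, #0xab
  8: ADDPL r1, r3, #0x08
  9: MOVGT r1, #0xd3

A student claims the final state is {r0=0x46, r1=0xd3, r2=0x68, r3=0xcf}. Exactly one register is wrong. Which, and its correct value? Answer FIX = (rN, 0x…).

FIX = (r0, 0x4c)

0: ✓ CMP  NZCV=1000
1: · ADDCS
2: · ADDVS
3: ✓ CMP  NZCV=1000
4: ✓ SUBLE  r2←0x68
5: ✓ SUBLT  r0←0x4c
6: ✓ CMP  NZCV=0010
7: ✓ MOVVC  r1←0xab
8: ✓ ADDPL  r1←0xd7
9: ✓ MOVGT  r1←0xd3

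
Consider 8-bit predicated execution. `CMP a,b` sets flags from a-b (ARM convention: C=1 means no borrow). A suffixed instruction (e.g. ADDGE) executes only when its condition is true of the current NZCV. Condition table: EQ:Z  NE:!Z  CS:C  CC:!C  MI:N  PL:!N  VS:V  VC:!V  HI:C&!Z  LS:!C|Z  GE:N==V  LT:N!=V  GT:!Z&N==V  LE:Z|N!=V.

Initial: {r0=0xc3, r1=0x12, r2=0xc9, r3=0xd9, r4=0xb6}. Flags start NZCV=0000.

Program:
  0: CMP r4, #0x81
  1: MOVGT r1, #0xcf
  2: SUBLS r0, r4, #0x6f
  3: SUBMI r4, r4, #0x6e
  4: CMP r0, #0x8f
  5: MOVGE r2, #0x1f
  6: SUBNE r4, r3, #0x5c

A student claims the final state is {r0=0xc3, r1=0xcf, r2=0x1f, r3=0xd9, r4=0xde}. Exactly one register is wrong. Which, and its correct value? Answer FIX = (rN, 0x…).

0: ✓ CMP  NZCV=0010
1: ✓ MOVGT  r1←0xcf
2: · SUBLS
3: · SUBMI
4: ✓ CMP  NZCV=0010
5: ✓ MOVGE  r2←0x1f
6: ✓ SUBNE  r4←0x7d

FIX = (r4, 0x7d)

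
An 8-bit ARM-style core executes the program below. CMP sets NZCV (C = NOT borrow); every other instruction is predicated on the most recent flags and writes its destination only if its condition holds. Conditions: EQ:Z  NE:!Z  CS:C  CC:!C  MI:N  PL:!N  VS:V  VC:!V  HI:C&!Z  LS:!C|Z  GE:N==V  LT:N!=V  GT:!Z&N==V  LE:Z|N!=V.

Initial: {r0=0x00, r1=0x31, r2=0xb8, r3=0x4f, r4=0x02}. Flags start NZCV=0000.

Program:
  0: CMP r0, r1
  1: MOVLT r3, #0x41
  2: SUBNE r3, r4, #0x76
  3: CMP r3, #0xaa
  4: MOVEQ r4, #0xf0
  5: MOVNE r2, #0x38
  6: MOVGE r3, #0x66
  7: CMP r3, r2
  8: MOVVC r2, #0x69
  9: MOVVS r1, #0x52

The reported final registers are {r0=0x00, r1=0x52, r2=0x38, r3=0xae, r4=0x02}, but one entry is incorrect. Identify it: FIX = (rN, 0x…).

0: ✓ CMP  NZCV=1000
1: ✓ MOVLT  r3←0x41
2: ✓ SUBNE  r3←0x8c
3: ✓ CMP  NZCV=1000
4: · MOVEQ
5: ✓ MOVNE  r2←0x38
6: · MOVGE
7: ✓ CMP  NZCV=0011
8: · MOVVC
9: ✓ MOVVS  r1←0x52

FIX = (r3, 0x8c)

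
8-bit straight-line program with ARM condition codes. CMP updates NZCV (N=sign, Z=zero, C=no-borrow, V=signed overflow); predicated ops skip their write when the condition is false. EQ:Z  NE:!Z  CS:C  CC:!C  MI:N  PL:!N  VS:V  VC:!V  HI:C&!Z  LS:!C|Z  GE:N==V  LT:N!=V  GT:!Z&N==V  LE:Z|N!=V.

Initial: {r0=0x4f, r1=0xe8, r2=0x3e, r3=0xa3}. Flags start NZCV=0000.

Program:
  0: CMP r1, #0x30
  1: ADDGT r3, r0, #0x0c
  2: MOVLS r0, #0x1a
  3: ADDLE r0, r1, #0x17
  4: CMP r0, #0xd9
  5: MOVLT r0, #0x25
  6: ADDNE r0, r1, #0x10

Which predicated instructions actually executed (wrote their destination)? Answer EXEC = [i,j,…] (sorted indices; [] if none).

EXEC = [3,6]

0: ✓ CMP  NZCV=1010
1: · ADDGT
2: · MOVLS
3: ✓ ADDLE  r0←0xff
4: ✓ CMP  NZCV=0010
5: · MOVLT
6: ✓ ADDNE  r0←0xf8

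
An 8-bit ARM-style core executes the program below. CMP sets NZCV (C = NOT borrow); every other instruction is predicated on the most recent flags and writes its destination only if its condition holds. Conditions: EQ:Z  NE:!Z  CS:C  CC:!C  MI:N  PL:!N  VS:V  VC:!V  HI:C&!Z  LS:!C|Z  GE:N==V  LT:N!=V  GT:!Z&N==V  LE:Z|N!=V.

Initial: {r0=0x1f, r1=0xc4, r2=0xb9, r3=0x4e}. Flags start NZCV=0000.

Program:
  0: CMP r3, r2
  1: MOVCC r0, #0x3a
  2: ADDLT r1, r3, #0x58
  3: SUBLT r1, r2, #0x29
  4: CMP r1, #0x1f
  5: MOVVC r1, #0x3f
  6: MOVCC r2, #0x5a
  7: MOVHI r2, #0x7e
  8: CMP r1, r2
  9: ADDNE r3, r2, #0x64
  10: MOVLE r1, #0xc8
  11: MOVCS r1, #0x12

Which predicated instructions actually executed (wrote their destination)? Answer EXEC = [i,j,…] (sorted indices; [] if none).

[0] flags=1001 → (cmp)
[1] flags=1001 CC?T → r0=0x3a
[2] flags=1001 LT?F → skip
[3] flags=1001 LT?F → skip
[4] flags=1010 → (cmp)
[5] flags=1010 VC?T → r1=0x3f
[6] flags=1010 CC?F → skip
[7] flags=1010 HI?T → r2=0x7e
[8] flags=1000 → (cmp)
[9] flags=1000 NE?T → r3=0xe2
[10] flags=1000 LE?T → r1=0xc8
[11] flags=1000 CS?F → skip

EXEC = [1,5,7,9,10]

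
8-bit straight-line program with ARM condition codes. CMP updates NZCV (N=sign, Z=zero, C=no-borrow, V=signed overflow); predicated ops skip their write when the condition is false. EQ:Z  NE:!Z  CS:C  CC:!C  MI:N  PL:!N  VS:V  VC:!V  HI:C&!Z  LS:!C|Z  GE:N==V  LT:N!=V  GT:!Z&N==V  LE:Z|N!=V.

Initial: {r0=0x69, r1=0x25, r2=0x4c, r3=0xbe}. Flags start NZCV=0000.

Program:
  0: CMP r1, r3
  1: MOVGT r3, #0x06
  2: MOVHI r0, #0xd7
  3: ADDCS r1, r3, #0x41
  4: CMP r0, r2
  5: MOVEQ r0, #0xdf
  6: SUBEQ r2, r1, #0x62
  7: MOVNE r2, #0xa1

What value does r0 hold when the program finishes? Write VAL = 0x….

VAL = 0x69

0: ✓ CMP  NZCV=0000
1: ✓ MOVGT  r3←0x06
2: · MOVHI
3: · ADDCS
4: ✓ CMP  NZCV=0010
5: · MOVEQ
6: · SUBEQ
7: ✓ MOVNE  r2←0xa1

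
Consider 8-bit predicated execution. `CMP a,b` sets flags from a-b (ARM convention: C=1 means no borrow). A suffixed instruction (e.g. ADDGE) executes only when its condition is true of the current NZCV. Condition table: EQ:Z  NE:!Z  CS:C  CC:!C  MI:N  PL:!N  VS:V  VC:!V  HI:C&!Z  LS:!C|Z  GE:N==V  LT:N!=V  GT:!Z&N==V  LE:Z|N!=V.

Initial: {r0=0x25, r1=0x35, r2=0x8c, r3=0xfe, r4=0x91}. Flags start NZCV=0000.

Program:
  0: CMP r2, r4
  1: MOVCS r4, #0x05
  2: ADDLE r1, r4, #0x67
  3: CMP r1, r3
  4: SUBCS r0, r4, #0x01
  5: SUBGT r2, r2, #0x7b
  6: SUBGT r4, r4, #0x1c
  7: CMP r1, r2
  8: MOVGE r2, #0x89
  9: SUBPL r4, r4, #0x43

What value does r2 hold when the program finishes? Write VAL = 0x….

VAL = 0x89

0: ✓ CMP  NZCV=1000
1: · MOVCS
2: ✓ ADDLE  r1←0xf8
3: ✓ CMP  NZCV=1000
4: · SUBCS
5: · SUBGT
6: · SUBGT
7: ✓ CMP  NZCV=0010
8: ✓ MOVGE  r2←0x89
9: ✓ SUBPL  r4←0x4e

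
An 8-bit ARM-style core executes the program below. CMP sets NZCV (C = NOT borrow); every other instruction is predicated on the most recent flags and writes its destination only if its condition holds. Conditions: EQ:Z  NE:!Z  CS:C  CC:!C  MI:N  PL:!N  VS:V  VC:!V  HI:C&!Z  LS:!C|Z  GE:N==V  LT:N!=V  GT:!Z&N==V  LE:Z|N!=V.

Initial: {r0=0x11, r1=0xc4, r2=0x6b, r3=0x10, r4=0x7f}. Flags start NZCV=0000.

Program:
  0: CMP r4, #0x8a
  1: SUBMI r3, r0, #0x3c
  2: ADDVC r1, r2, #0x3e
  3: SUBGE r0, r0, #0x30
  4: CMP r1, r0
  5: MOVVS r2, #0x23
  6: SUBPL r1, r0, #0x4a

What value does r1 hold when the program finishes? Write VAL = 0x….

[0] flags=1001 → (cmp)
[1] flags=1001 MI?T → r3=0xd5
[2] flags=1001 VC?F → skip
[3] flags=1001 GE?T → r0=0xe1
[4] flags=1000 → (cmp)
[5] flags=1000 VS?F → skip
[6] flags=1000 PL?F → skip

VAL = 0xc4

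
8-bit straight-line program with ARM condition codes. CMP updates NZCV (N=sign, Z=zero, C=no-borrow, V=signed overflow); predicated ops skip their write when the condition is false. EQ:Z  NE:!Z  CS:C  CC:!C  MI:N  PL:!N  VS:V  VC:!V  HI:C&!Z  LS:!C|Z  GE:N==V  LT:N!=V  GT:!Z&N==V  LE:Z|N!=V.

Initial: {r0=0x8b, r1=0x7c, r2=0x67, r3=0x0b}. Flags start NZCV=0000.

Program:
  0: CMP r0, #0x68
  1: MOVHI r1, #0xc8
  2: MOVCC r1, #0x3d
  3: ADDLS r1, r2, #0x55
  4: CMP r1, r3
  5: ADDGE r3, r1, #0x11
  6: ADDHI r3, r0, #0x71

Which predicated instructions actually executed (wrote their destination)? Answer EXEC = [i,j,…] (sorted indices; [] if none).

0: ✓ CMP  NZCV=0011
1: ✓ MOVHI  r1←0xc8
2: · MOVCC
3: · ADDLS
4: ✓ CMP  NZCV=1010
5: · ADDGE
6: ✓ ADDHI  r3←0xfc

EXEC = [1,6]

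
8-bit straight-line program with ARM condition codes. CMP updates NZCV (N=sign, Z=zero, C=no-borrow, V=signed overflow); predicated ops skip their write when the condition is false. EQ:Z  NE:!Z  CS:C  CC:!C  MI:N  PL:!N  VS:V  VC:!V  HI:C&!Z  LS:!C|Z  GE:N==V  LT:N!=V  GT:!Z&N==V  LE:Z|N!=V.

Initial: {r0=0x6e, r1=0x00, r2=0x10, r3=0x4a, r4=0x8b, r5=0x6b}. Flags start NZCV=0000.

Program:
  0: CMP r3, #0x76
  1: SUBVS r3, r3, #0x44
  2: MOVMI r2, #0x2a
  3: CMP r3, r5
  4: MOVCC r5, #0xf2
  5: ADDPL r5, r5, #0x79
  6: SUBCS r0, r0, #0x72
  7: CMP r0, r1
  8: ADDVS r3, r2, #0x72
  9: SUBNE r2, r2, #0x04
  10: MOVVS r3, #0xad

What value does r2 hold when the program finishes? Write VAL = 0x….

VAL = 0x26

0: ✓ CMP  NZCV=1000
1: · SUBVS
2: ✓ MOVMI  r2←0x2a
3: ✓ CMP  NZCV=1000
4: ✓ MOVCC  r5←0xf2
5: · ADDPL
6: · SUBCS
7: ✓ CMP  NZCV=0010
8: · ADDVS
9: ✓ SUBNE  r2←0x26
10: · MOVVS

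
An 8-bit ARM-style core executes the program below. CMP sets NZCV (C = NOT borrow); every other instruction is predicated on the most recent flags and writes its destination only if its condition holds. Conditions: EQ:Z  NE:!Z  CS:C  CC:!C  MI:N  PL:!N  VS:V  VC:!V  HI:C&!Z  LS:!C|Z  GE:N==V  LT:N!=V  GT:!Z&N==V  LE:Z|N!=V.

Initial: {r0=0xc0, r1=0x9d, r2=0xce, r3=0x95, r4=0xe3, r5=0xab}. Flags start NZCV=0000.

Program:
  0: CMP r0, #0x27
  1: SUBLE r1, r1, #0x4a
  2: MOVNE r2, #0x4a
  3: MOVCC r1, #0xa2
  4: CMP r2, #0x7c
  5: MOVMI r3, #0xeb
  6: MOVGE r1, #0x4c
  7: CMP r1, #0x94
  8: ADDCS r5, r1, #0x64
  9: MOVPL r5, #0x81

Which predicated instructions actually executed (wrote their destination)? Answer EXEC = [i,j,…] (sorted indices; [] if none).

[0] flags=1010 → (cmp)
[1] flags=1010 LE?T → r1=0x53
[2] flags=1010 NE?T → r2=0x4a
[3] flags=1010 CC?F → skip
[4] flags=1000 → (cmp)
[5] flags=1000 MI?T → r3=0xeb
[6] flags=1000 GE?F → skip
[7] flags=1001 → (cmp)
[8] flags=1001 CS?F → skip
[9] flags=1001 PL?F → skip

EXEC = [1,2,5]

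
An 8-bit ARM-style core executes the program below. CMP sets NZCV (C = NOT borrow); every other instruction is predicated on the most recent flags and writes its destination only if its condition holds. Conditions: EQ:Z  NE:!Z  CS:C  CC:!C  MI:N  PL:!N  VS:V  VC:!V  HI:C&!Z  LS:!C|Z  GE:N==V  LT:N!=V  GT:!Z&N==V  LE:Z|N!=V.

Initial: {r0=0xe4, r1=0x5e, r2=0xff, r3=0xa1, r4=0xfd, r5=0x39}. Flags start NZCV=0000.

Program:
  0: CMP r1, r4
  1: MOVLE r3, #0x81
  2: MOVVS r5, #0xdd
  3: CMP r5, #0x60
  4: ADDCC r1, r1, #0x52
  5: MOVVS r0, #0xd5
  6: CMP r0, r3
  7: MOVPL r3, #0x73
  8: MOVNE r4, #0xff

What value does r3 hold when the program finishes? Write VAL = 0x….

VAL = 0x73

0: ✓ CMP  NZCV=0000
1: · MOVLE
2: · MOVVS
3: ✓ CMP  NZCV=1000
4: ✓ ADDCC  r1←0xb0
5: · MOVVS
6: ✓ CMP  NZCV=0010
7: ✓ MOVPL  r3←0x73
8: ✓ MOVNE  r4←0xff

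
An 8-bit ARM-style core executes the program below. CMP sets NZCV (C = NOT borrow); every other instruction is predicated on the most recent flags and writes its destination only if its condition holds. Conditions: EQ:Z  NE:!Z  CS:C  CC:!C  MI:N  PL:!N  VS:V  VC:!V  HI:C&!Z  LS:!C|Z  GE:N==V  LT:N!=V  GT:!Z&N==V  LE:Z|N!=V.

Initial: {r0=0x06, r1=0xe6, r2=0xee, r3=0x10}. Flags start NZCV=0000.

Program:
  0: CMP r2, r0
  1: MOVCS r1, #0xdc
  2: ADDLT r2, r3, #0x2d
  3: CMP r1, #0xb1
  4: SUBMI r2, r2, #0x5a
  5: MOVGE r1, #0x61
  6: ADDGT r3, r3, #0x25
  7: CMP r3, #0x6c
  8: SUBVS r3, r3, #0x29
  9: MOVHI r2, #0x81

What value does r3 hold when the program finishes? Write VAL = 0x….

[0] flags=1010 → (cmp)
[1] flags=1010 CS?T → r1=0xdc
[2] flags=1010 LT?T → r2=0x3d
[3] flags=0010 → (cmp)
[4] flags=0010 MI?F → skip
[5] flags=0010 GE?T → r1=0x61
[6] flags=0010 GT?T → r3=0x35
[7] flags=1000 → (cmp)
[8] flags=1000 VS?F → skip
[9] flags=1000 HI?F → skip

VAL = 0x35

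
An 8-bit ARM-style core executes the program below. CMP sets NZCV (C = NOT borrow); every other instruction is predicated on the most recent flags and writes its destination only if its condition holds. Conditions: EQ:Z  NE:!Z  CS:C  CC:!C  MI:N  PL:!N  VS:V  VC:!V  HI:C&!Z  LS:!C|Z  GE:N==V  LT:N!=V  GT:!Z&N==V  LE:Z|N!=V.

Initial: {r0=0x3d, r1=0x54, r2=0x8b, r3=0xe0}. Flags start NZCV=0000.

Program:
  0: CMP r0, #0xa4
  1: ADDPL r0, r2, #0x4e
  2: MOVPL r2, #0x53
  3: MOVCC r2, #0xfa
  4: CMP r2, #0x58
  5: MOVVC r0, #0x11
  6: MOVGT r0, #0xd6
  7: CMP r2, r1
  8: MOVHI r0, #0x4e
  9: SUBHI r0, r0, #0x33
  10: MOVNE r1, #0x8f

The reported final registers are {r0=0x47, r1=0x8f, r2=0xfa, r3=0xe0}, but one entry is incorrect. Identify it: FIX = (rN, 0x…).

[0] flags=1001 → (cmp)
[1] flags=1001 PL?F → skip
[2] flags=1001 PL?F → skip
[3] flags=1001 CC?T → r2=0xfa
[4] flags=1010 → (cmp)
[5] flags=1010 VC?T → r0=0x11
[6] flags=1010 GT?F → skip
[7] flags=1010 → (cmp)
[8] flags=1010 HI?T → r0=0x4e
[9] flags=1010 HI?T → r0=0x1b
[10] flags=1010 NE?T → r1=0x8f

FIX = (r0, 0x1b)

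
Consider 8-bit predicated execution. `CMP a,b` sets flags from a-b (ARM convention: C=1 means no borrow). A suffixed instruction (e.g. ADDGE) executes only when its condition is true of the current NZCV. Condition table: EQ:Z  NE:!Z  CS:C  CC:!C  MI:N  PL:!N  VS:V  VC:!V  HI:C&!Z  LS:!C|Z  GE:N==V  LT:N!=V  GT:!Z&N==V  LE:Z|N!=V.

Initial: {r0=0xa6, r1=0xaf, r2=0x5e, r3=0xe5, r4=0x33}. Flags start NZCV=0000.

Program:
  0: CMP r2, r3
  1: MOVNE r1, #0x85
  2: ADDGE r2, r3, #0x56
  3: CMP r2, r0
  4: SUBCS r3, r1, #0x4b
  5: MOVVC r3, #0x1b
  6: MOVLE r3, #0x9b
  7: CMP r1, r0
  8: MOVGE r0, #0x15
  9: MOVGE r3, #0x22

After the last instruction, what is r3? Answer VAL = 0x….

VAL = 0xe5

0: ✓ CMP  NZCV=0000
1: ✓ MOVNE  r1←0x85
2: ✓ ADDGE  r2←0x3b
3: ✓ CMP  NZCV=1001
4: · SUBCS
5: · MOVVC
6: · MOVLE
7: ✓ CMP  NZCV=1000
8: · MOVGE
9: · MOVGE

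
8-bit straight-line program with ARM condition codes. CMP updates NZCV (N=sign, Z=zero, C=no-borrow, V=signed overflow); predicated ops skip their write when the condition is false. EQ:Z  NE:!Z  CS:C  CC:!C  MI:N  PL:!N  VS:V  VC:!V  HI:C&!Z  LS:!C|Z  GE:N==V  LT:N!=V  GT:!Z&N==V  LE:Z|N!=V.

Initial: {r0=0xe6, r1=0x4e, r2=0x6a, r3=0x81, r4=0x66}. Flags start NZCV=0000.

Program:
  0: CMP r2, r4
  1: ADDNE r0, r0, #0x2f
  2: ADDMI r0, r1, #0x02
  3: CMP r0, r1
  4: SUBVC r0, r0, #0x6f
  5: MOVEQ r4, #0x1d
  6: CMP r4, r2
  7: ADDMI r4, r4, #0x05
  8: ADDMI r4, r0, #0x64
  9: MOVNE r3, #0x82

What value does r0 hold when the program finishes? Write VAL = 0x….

[0] flags=0010 → (cmp)
[1] flags=0010 NE?T → r0=0x15
[2] flags=0010 MI?F → skip
[3] flags=1000 → (cmp)
[4] flags=1000 VC?T → r0=0xa6
[5] flags=1000 EQ?F → skip
[6] flags=1000 → (cmp)
[7] flags=1000 MI?T → r4=0x6b
[8] flags=1000 MI?T → r4=0x0a
[9] flags=1000 NE?T → r3=0x82

VAL = 0xa6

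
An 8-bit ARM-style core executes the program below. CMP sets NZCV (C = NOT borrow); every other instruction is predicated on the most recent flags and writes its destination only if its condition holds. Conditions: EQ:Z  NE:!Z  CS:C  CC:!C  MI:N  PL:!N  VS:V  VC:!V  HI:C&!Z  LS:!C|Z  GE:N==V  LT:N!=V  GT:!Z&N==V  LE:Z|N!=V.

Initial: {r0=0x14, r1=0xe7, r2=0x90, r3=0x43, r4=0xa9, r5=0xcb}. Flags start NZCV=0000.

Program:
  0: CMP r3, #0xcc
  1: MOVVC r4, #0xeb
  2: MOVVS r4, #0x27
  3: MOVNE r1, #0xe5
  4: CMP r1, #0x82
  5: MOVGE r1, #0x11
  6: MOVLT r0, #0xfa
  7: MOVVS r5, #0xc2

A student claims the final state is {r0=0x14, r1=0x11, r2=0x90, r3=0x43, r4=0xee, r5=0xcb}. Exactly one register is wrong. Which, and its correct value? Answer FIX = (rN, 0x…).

0: ✓ CMP  NZCV=0000
1: ✓ MOVVC  r4←0xeb
2: · MOVVS
3: ✓ MOVNE  r1←0xe5
4: ✓ CMP  NZCV=0010
5: ✓ MOVGE  r1←0x11
6: · MOVLT
7: · MOVVS

FIX = (r4, 0xeb)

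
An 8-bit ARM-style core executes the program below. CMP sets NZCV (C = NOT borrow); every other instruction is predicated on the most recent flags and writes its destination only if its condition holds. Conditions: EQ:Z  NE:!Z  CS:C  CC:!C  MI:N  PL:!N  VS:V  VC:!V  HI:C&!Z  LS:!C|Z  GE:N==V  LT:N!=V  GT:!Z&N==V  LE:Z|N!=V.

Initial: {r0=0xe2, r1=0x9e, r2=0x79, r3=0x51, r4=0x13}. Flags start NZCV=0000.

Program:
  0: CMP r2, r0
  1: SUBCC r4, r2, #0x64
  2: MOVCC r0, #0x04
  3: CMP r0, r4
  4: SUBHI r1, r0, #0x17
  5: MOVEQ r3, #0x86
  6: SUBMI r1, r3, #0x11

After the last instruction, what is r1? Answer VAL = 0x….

0: ✓ CMP  NZCV=1001
1: ✓ SUBCC  r4←0x15
2: ✓ MOVCC  r0←0x04
3: ✓ CMP  NZCV=1000
4: · SUBHI
5: · MOVEQ
6: ✓ SUBMI  r1←0x40

VAL = 0x40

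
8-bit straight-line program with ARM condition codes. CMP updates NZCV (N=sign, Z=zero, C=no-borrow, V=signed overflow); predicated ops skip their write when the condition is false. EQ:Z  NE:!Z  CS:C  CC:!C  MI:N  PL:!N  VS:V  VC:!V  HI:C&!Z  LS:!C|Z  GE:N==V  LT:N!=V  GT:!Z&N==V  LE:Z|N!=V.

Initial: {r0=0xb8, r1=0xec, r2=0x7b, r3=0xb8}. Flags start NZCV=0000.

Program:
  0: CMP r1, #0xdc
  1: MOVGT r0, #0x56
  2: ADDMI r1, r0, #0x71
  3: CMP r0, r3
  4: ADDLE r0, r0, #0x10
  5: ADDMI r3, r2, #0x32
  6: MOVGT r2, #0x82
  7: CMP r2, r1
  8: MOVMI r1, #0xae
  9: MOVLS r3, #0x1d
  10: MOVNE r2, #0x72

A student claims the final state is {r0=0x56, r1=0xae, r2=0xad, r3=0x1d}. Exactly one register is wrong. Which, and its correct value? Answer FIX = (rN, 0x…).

[0] flags=0010 → (cmp)
[1] flags=0010 GT?T → r0=0x56
[2] flags=0010 MI?F → skip
[3] flags=1001 → (cmp)
[4] flags=1001 LE?F → skip
[5] flags=1001 MI?T → r3=0xad
[6] flags=1001 GT?T → r2=0x82
[7] flags=1000 → (cmp)
[8] flags=1000 MI?T → r1=0xae
[9] flags=1000 LS?T → r3=0x1d
[10] flags=1000 NE?T → r2=0x72

FIX = (r2, 0x72)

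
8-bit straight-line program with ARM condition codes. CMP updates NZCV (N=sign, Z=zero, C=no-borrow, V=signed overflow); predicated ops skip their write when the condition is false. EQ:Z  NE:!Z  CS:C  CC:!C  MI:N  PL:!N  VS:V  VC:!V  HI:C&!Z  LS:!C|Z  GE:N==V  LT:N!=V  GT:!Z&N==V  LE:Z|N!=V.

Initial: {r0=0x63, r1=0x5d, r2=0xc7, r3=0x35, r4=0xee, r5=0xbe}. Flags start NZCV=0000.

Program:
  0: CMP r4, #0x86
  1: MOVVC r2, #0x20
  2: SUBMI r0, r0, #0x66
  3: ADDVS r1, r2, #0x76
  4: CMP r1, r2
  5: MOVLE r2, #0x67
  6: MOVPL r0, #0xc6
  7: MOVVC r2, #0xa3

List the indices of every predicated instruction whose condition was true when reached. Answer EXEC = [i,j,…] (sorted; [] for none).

0: ✓ CMP  NZCV=0010
1: ✓ MOVVC  r2←0x20
2: · SUBMI
3: · ADDVS
4: ✓ CMP  NZCV=0010
5: · MOVLE
6: ✓ MOVPL  r0←0xc6
7: ✓ MOVVC  r2←0xa3

EXEC = [1,6,7]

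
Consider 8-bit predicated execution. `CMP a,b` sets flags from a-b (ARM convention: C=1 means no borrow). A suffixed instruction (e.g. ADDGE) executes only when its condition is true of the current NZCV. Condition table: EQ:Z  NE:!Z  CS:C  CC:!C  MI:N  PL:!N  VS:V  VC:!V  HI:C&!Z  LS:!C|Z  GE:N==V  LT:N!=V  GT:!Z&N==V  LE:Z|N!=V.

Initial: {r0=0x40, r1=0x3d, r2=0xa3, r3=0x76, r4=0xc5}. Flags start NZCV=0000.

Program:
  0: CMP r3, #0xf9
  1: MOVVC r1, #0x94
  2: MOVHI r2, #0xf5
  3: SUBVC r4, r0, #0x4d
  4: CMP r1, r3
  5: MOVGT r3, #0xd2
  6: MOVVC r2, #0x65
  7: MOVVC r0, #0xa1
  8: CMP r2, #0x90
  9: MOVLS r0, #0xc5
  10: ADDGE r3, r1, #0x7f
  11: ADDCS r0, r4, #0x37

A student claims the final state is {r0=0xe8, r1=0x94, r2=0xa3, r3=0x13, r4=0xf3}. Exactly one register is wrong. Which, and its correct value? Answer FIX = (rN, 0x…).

0: ✓ CMP  NZCV=0000
1: ✓ MOVVC  r1←0x94
2: · MOVHI
3: ✓ SUBVC  r4←0xf3
4: ✓ CMP  NZCV=0011
5: · MOVGT
6: · MOVVC
7: · MOVVC
8: ✓ CMP  NZCV=0010
9: · MOVLS
10: ✓ ADDGE  r3←0x13
11: ✓ ADDCS  r0←0x2a

FIX = (r0, 0x2a)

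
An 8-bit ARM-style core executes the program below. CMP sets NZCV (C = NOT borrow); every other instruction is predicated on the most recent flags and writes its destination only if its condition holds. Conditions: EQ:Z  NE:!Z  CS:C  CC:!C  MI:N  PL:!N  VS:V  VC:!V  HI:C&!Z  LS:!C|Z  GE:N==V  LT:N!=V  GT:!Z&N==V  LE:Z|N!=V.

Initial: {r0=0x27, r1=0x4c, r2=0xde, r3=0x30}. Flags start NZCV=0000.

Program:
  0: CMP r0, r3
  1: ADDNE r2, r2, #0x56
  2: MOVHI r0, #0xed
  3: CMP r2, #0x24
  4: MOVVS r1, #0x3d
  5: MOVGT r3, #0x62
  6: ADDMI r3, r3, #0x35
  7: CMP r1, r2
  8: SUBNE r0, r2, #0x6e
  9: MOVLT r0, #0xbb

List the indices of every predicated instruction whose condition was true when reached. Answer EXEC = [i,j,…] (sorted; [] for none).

0: ✓ CMP  NZCV=1000
1: ✓ ADDNE  r2←0x34
2: · MOVHI
3: ✓ CMP  NZCV=0010
4: · MOVVS
5: ✓ MOVGT  r3←0x62
6: · ADDMI
7: ✓ CMP  NZCV=0010
8: ✓ SUBNE  r0←0xc6
9: · MOVLT

EXEC = [1,5,8]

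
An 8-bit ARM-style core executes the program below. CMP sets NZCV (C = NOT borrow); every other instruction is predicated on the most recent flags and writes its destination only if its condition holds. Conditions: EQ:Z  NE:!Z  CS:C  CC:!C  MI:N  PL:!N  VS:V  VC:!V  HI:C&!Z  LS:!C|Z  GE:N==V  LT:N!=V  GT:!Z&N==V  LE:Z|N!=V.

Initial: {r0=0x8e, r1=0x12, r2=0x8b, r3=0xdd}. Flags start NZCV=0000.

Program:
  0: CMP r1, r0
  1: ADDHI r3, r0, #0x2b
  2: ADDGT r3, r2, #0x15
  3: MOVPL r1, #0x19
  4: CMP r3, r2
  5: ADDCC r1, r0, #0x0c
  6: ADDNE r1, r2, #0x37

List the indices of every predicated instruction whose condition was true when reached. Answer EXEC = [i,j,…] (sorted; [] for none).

EXEC = [2,6]

0: ✓ CMP  NZCV=1001
1: · ADDHI
2: ✓ ADDGT  r3←0xa0
3: · MOVPL
4: ✓ CMP  NZCV=0010
5: · ADDCC
6: ✓ ADDNE  r1←0xc2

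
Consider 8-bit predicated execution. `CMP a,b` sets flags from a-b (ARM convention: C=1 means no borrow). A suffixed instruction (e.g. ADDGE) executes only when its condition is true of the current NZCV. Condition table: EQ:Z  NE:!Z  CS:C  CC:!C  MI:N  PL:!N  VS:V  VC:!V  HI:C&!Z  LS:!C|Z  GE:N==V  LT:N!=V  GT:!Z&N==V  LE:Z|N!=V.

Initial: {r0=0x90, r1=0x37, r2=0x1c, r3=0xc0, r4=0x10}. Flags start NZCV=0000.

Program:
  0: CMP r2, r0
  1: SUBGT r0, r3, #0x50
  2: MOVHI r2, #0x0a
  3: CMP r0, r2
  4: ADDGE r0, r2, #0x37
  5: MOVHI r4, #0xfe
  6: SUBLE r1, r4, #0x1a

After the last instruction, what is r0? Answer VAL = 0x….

0: ✓ CMP  NZCV=1001
1: ✓ SUBGT  r0←0x70
2: · MOVHI
3: ✓ CMP  NZCV=0010
4: ✓ ADDGE  r0←0x53
5: ✓ MOVHI  r4←0xfe
6: · SUBLE

VAL = 0x53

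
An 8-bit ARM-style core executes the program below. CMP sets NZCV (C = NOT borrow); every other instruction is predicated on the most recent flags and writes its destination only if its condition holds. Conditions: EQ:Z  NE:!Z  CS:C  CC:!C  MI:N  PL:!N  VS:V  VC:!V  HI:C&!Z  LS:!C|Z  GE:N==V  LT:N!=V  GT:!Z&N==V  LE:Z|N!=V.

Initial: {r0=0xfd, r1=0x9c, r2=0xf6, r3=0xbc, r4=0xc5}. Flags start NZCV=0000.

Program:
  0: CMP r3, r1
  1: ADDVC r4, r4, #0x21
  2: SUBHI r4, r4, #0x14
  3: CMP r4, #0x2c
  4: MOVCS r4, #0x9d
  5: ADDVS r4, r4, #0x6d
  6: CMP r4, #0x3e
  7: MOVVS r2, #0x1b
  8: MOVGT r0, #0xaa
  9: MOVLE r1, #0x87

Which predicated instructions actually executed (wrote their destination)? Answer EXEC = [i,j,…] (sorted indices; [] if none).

[0] flags=0010 → (cmp)
[1] flags=0010 VC?T → r4=0xe6
[2] flags=0010 HI?T → r4=0xd2
[3] flags=1010 → (cmp)
[4] flags=1010 CS?T → r4=0x9d
[5] flags=1010 VS?F → skip
[6] flags=0011 → (cmp)
[7] flags=0011 VS?T → r2=0x1b
[8] flags=0011 GT?F → skip
[9] flags=0011 LE?T → r1=0x87

EXEC = [1,2,4,7,9]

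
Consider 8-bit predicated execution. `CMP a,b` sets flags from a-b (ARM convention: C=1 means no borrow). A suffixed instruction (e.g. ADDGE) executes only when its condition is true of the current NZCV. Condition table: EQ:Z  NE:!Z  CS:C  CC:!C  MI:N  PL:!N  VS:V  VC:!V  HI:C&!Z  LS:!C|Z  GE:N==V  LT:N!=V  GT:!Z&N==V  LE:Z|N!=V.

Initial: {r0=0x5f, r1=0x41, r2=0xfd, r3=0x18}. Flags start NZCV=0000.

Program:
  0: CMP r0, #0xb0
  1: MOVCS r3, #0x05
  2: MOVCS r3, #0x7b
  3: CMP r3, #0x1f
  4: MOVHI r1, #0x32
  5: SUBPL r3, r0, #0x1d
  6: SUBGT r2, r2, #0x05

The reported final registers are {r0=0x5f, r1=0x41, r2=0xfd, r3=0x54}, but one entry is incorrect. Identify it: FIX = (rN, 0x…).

FIX = (r3, 0x18)

0: ✓ CMP  NZCV=1001
1: · MOVCS
2: · MOVCS
3: ✓ CMP  NZCV=1000
4: · MOVHI
5: · SUBPL
6: · SUBGT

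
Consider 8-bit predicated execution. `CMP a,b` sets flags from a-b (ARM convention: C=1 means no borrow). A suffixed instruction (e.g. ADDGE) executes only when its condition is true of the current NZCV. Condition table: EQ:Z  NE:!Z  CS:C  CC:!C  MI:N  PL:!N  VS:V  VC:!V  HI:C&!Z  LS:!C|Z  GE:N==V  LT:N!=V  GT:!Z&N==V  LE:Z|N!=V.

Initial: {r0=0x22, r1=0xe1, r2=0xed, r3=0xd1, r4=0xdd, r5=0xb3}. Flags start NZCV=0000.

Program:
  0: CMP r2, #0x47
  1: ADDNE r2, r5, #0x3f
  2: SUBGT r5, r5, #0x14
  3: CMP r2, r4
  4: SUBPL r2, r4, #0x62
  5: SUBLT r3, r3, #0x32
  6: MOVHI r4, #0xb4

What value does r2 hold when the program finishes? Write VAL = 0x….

VAL = 0x7b

0: ✓ CMP  NZCV=1010
1: ✓ ADDNE  r2←0xf2
2: · SUBGT
3: ✓ CMP  NZCV=0010
4: ✓ SUBPL  r2←0x7b
5: · SUBLT
6: ✓ MOVHI  r4←0xb4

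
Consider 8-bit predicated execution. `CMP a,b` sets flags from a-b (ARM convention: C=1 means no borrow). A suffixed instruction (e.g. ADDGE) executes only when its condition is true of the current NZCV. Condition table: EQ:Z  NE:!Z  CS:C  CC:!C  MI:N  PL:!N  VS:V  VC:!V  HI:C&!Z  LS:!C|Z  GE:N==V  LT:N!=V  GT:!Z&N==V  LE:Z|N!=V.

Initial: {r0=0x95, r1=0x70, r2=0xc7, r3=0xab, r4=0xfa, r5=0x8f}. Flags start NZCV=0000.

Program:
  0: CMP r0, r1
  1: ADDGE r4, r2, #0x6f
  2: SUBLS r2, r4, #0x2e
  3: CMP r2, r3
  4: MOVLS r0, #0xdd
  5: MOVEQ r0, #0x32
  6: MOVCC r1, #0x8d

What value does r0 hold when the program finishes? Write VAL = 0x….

0: ✓ CMP  NZCV=0011
1: · ADDGE
2: · SUBLS
3: ✓ CMP  NZCV=0010
4: · MOVLS
5: · MOVEQ
6: · MOVCC

VAL = 0x95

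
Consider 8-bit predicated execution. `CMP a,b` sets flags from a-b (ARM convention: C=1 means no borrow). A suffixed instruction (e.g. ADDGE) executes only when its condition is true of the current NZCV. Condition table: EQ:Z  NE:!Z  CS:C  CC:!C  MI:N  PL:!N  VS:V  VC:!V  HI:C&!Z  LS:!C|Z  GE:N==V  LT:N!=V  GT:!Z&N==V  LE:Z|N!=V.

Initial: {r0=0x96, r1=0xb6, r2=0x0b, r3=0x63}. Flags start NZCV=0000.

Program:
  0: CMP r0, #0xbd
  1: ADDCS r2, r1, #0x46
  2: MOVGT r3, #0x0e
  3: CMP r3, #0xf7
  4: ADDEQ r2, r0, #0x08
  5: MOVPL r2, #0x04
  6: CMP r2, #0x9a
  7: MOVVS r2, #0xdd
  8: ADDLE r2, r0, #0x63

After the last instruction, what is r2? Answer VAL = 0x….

[0] flags=1000 → (cmp)
[1] flags=1000 CS?F → skip
[2] flags=1000 GT?F → skip
[3] flags=0000 → (cmp)
[4] flags=0000 EQ?F → skip
[5] flags=0000 PL?T → r2=0x04
[6] flags=0000 → (cmp)
[7] flags=0000 VS?F → skip
[8] flags=0000 LE?F → skip

VAL = 0x04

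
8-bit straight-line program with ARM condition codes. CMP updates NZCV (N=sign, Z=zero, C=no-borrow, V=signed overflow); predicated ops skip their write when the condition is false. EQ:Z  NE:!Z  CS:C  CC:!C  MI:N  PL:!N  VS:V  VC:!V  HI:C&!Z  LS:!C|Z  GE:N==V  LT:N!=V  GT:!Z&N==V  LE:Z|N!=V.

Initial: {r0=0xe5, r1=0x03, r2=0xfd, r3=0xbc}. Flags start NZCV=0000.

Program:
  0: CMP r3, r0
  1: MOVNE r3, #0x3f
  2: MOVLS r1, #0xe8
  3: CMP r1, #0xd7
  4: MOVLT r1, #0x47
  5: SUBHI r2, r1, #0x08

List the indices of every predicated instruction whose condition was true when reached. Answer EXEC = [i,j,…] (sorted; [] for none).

0: ✓ CMP  NZCV=1000
1: ✓ MOVNE  r3←0x3f
2: ✓ MOVLS  r1←0xe8
3: ✓ CMP  NZCV=0010
4: · MOVLT
5: ✓ SUBHI  r2←0xe0

EXEC = [1,2,5]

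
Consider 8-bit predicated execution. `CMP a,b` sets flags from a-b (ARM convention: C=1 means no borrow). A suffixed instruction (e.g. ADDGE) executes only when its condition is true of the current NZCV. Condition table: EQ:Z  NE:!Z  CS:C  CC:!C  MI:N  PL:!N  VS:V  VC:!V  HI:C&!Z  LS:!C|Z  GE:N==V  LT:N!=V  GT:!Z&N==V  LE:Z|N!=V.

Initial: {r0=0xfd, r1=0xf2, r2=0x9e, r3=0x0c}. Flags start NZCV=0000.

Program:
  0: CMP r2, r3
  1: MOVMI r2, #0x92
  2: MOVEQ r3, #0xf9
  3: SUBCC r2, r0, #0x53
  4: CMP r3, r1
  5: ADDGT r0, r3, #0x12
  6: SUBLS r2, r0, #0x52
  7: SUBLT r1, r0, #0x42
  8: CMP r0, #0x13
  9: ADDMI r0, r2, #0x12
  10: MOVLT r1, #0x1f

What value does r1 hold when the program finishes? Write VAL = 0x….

VAL = 0xf2

0: ✓ CMP  NZCV=1010
1: ✓ MOVMI  r2←0x92
2: · MOVEQ
3: · SUBCC
4: ✓ CMP  NZCV=0000
5: ✓ ADDGT  r0←0x1e
6: ✓ SUBLS  r2←0xcc
7: · SUBLT
8: ✓ CMP  NZCV=0010
9: · ADDMI
10: · MOVLT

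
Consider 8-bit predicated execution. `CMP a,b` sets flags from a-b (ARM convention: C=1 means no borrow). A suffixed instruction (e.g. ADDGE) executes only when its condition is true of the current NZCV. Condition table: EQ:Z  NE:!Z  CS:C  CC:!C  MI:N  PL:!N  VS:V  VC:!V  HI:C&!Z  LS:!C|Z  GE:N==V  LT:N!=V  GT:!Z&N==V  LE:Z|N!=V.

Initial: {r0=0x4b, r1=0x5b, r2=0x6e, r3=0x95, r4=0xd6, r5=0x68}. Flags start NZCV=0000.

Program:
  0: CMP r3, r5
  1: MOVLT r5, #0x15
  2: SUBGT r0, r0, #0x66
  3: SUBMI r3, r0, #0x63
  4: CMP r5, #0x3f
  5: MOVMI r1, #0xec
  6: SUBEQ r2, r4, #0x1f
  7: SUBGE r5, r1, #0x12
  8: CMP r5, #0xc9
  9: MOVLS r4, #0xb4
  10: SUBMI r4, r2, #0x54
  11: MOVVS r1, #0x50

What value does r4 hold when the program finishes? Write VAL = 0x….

[0] flags=0011 → (cmp)
[1] flags=0011 LT?T → r5=0x15
[2] flags=0011 GT?F → skip
[3] flags=0011 MI?F → skip
[4] flags=1000 → (cmp)
[5] flags=1000 MI?T → r1=0xec
[6] flags=1000 EQ?F → skip
[7] flags=1000 GE?F → skip
[8] flags=0000 → (cmp)
[9] flags=0000 LS?T → r4=0xb4
[10] flags=0000 MI?F → skip
[11] flags=0000 VS?F → skip

VAL = 0xb4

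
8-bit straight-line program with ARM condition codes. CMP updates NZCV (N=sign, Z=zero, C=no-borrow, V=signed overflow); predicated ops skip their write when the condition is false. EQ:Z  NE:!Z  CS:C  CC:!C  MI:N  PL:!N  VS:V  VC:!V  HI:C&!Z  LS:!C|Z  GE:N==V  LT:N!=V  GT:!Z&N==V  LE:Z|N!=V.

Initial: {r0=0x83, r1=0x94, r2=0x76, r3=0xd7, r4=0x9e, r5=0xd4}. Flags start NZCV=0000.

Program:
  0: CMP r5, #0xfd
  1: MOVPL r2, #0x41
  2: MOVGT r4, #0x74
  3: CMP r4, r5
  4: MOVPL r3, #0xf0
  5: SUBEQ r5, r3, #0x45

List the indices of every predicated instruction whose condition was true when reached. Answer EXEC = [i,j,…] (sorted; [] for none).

EXEC = []

[0] flags=1000 → (cmp)
[1] flags=1000 PL?F → skip
[2] flags=1000 GT?F → skip
[3] flags=1000 → (cmp)
[4] flags=1000 PL?F → skip
[5] flags=1000 EQ?F → skip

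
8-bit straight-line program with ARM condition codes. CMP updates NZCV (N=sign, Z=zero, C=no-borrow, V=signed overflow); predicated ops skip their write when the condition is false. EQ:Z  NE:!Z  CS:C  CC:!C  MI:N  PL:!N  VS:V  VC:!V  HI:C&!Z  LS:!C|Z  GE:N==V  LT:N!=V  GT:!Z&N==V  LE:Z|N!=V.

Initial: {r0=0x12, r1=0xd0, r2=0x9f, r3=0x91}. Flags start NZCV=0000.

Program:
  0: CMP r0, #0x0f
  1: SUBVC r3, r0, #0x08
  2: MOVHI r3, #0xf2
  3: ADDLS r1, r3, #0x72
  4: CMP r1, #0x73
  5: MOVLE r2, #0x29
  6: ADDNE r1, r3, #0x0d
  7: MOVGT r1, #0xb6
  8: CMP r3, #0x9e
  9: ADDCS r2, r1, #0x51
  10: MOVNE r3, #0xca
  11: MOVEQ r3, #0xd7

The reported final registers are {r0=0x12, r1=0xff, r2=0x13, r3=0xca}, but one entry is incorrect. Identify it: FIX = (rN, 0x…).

[0] flags=0010 → (cmp)
[1] flags=0010 VC?T → r3=0x0a
[2] flags=0010 HI?T → r3=0xf2
[3] flags=0010 LS?F → skip
[4] flags=0011 → (cmp)
[5] flags=0011 LE?T → r2=0x29
[6] flags=0011 NE?T → r1=0xff
[7] flags=0011 GT?F → skip
[8] flags=0010 → (cmp)
[9] flags=0010 CS?T → r2=0x50
[10] flags=0010 NE?T → r3=0xca
[11] flags=0010 EQ?F → skip

FIX = (r2, 0x50)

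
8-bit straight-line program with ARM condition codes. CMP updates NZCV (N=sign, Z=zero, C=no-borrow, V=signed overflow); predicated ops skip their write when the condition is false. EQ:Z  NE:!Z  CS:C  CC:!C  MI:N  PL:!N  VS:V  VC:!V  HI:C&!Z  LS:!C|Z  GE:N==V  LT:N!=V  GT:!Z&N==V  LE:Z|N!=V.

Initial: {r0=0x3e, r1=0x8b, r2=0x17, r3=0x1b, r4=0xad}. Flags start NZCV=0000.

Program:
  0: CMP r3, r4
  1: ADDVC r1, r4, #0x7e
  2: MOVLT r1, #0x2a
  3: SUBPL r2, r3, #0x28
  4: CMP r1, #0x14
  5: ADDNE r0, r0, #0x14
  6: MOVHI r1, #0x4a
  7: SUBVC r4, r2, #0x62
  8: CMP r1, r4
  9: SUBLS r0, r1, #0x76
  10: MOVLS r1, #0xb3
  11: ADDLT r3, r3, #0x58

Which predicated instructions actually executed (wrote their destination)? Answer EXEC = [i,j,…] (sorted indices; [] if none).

EXEC = [1,3,5,6,7,9,10]

[0] flags=0000 → (cmp)
[1] flags=0000 VC?T → r1=0x2b
[2] flags=0000 LT?F → skip
[3] flags=0000 PL?T → r2=0xf3
[4] flags=0010 → (cmp)
[5] flags=0010 NE?T → r0=0x52
[6] flags=0010 HI?T → r1=0x4a
[7] flags=0010 VC?T → r4=0x91
[8] flags=1001 → (cmp)
[9] flags=1001 LS?T → r0=0xd4
[10] flags=1001 LS?T → r1=0xb3
[11] flags=1001 LT?F → skip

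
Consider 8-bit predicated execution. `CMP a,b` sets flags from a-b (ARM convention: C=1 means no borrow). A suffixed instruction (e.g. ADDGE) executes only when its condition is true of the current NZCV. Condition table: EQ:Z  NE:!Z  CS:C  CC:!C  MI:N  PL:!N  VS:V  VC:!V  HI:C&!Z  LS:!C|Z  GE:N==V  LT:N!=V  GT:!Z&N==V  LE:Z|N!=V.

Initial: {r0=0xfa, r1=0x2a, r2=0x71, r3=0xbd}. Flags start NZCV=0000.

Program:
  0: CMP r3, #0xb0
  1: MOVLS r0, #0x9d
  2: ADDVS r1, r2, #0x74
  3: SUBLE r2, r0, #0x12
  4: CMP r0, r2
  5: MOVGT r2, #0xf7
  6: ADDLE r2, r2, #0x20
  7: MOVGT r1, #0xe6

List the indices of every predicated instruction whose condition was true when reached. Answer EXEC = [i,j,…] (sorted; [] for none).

EXEC = [6]

[0] flags=0010 → (cmp)
[1] flags=0010 LS?F → skip
[2] flags=0010 VS?F → skip
[3] flags=0010 LE?F → skip
[4] flags=1010 → (cmp)
[5] flags=1010 GT?F → skip
[6] flags=1010 LE?T → r2=0x91
[7] flags=1010 GT?F → skip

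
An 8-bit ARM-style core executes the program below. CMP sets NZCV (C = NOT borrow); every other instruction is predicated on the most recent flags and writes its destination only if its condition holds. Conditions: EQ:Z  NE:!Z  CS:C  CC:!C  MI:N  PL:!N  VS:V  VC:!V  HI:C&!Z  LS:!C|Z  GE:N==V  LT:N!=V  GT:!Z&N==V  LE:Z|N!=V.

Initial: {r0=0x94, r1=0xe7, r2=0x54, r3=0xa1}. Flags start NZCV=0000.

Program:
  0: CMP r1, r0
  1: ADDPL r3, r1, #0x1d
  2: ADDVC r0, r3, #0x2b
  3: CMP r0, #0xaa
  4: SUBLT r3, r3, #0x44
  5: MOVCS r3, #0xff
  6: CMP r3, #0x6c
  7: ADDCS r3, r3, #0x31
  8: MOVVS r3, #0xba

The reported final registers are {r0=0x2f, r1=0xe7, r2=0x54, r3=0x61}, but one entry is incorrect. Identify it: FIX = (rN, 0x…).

0: ✓ CMP  NZCV=0010
1: ✓ ADDPL  r3←0x04
2: ✓ ADDVC  r0←0x2f
3: ✓ CMP  NZCV=1001
4: · SUBLT
5: · MOVCS
6: ✓ CMP  NZCV=1000
7: · ADDCS
8: · MOVVS

FIX = (r3, 0x04)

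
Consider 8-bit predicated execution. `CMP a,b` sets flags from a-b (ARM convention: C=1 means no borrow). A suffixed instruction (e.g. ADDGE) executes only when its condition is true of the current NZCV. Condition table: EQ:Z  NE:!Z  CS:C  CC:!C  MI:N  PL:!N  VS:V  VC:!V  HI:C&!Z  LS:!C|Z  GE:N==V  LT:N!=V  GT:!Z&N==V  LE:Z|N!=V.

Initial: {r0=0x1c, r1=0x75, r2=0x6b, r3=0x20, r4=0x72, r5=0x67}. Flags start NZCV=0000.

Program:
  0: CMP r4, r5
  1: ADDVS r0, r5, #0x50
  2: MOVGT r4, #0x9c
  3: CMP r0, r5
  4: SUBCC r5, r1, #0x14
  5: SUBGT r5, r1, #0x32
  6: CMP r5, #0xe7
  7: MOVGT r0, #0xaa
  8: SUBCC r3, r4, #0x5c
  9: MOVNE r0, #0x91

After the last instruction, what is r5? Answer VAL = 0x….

0: ✓ CMP  NZCV=0010
1: · ADDVS
2: ✓ MOVGT  r4←0x9c
3: ✓ CMP  NZCV=1000
4: ✓ SUBCC  r5←0x61
5: · SUBGT
6: ✓ CMP  NZCV=0000
7: ✓ MOVGT  r0←0xaa
8: ✓ SUBCC  r3←0x40
9: ✓ MOVNE  r0←0x91

VAL = 0x61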